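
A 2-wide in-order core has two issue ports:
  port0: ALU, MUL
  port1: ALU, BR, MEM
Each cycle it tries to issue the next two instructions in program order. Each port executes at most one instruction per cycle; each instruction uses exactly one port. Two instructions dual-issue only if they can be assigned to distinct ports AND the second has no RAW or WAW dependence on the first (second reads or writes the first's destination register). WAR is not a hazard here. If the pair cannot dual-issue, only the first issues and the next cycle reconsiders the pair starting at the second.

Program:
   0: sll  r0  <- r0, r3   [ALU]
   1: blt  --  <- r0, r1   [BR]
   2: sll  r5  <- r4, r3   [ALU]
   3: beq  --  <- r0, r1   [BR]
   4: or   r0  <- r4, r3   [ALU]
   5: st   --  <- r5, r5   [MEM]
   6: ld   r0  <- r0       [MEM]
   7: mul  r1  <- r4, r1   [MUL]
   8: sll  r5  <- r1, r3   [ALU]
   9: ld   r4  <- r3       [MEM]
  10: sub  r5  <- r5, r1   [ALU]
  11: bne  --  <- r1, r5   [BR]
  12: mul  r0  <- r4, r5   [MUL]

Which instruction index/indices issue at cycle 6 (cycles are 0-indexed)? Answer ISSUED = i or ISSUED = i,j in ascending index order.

t=0 i0:sll ; RAW r0
t=1 i1&i2:blt/sll ; dual
t=2 i3&i4:beq/or ; dual
t=3 i5:st ; no-port MEM/MEM
t=4 i6&i7:ld/mul ; dual
t=5 i8&i9:sll/ld ; dual
t=6 i10:sub ; RAW r5
t=7 i11&i12:bne/mul ; dual

ISSUED = 10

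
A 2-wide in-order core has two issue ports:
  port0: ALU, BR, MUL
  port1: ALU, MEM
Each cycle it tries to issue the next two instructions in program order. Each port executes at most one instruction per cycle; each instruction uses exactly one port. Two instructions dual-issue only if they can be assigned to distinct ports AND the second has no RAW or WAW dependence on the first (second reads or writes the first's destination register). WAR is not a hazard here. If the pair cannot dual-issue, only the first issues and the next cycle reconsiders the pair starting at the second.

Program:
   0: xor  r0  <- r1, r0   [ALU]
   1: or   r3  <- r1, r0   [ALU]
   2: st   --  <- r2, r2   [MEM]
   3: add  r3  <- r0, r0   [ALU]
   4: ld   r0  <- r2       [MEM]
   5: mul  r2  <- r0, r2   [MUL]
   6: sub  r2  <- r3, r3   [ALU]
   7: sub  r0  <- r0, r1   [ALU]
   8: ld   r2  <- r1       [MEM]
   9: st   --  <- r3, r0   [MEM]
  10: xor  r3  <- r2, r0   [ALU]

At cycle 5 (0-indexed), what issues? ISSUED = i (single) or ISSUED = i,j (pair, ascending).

ISSUED = 8

0. xor.ALU @i0  | RAW r0
1. or.ALU/st.MEM @i1+i2  | 2-wide
2. add.ALU/ld.MEM @i3+i4  | 2-wide
3. mul.MUL @i5  | WAW r2
4. sub.ALU/sub.ALU @i6+i7  | 2-wide
5. ld.MEM @i8  | no-port MEM/MEM
6. st.MEM/xor.ALU @i9+i10  | 2-wide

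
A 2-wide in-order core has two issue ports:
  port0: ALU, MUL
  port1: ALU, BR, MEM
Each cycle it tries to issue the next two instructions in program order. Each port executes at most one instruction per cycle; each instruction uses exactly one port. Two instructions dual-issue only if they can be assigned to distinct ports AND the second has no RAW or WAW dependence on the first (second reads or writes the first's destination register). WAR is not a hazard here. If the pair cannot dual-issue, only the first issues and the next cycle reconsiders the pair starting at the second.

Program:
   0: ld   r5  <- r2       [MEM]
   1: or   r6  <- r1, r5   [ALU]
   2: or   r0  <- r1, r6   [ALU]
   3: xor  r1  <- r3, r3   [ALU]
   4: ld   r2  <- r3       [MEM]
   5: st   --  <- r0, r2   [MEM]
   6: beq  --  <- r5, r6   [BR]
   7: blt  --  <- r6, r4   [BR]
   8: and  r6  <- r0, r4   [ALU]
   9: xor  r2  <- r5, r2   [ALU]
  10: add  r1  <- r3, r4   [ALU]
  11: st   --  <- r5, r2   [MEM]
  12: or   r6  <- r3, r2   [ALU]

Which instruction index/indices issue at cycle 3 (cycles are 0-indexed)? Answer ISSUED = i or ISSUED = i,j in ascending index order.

  cy0 -> i0 (ld) RAW r5
  cy1 -> i1 (or) RAW r6
  cy2 -> i2,i3 (or xor) pair
  cy3 -> i4 (ld) no-port MEM/MEM
  cy4 -> i5 (st) no-port MEM/BR
  cy5 -> i6 (beq) no-port BR/BR
  cy6 -> i7,i8 (blt and) pair
  cy7 -> i9,i10 (xor add) pair
  cy8 -> i11,i12 (st or) pair

ISSUED = 4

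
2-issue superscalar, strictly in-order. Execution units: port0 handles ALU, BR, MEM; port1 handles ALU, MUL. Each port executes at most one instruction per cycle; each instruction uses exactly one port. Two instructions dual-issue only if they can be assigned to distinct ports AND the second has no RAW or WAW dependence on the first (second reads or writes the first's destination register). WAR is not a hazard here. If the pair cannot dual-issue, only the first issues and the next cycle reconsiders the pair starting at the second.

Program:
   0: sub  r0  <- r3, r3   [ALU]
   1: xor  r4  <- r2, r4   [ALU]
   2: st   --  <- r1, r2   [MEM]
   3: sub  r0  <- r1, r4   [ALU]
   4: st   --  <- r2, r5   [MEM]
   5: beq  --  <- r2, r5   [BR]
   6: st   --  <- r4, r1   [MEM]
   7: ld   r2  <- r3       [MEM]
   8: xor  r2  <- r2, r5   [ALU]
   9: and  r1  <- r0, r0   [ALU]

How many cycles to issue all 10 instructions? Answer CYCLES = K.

0. sub.ALU;xor.ALU @i0&i1  | dual
1. st.MEM;sub.ALU @i2&i3  | dual
2. st.MEM @i4  | no-port MEM/BR
3. beq.BR @i5  | no-port BR/MEM
4. st.MEM @i6  | no-port MEM/MEM
5. ld.MEM @i7  | RAW+WAW r2
6. xor.ALU;and.ALU @i8&i9  | dual

CYCLES = 7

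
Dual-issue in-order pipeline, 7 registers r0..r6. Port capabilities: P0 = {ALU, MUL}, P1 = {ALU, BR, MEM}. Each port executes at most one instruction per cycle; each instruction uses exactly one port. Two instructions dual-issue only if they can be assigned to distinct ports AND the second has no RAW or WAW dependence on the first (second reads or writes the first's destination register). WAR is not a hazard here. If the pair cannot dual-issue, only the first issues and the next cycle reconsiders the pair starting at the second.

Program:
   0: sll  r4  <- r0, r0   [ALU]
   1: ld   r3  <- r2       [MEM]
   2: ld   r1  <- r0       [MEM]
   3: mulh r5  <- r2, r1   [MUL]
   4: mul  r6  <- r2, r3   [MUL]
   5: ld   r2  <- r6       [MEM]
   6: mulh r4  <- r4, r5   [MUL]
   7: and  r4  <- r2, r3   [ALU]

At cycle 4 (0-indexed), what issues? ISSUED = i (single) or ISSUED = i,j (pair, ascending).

#0 head=0: sll/ld i0,i1 2-wide
#1 head=2: ld i2 RAW r1
#2 head=3: mulh i3 no-port MUL/MUL
#3 head=4: mul i4 RAW r6
#4 head=5: ld/mulh i5,i6 2-wide
#5 head=7: and i7 tail

ISSUED = 5,6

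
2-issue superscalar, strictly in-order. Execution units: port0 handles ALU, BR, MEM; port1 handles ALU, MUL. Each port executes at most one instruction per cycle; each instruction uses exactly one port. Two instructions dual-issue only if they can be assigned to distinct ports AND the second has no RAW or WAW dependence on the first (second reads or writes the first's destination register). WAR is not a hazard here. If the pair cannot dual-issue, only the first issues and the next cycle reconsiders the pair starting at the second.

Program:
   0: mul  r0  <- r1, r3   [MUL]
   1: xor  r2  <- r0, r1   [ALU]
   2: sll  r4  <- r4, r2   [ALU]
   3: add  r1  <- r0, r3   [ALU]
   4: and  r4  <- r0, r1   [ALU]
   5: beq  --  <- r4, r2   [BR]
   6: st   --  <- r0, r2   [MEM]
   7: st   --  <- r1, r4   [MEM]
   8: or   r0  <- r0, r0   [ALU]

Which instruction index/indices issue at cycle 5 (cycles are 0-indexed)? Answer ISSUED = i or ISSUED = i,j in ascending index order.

ISSUED = 6

#0 head=0: mul.MUL i0 RAW r0
#1 head=1: xor.ALU i1 RAW r2
#2 head=2: sll.ALU+add.ALU i2,i3 2-wide
#3 head=4: and.ALU i4 RAW r4
#4 head=5: beq.BR i5 no-port BR/MEM
#5 head=6: st.MEM i6 no-port MEM/MEM
#6 head=7: st.MEM+or.ALU i7,i8 2-wide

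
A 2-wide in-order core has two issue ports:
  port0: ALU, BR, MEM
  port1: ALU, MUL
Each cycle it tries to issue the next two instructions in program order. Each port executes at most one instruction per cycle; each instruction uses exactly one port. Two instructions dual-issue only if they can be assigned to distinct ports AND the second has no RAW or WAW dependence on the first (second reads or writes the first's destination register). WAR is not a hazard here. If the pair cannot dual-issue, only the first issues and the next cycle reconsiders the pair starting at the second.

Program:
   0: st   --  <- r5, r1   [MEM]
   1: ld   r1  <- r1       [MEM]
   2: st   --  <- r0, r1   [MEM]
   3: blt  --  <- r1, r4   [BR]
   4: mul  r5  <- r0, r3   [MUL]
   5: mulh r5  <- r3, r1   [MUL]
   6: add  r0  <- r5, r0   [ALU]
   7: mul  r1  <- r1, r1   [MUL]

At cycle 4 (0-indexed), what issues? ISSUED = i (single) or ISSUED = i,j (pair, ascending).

ISSUED = 5

t=0 i0:st ; no-port MEM/MEM
t=1 i1:ld ; no-port MEM/MEM
t=2 i2:st ; no-port MEM/BR
t=3 i3+i4:blt mul ; 2-wide
t=4 i5:mulh ; RAW r5
t=5 i6+i7:add mul ; 2-wide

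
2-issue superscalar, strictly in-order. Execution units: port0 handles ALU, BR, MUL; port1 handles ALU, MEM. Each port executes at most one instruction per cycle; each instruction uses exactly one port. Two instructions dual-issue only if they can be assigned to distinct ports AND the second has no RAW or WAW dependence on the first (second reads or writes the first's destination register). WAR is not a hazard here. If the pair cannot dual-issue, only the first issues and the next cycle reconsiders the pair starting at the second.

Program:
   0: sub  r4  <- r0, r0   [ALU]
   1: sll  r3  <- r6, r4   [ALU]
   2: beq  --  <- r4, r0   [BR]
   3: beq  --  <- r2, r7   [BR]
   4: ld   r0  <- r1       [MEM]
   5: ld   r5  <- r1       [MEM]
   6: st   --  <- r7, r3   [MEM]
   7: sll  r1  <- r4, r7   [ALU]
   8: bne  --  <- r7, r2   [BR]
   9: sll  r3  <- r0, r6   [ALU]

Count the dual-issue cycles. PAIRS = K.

PAIRS = 4

0. sub @i0  | RAW r4
1. sll+beq @i1+i2  | dual
2. beq+ld @i3+i4  | dual
3. ld @i5  | no-port MEM/MEM
4. st+sll @i6+i7  | dual
5. bne+sll @i8+i9  | dual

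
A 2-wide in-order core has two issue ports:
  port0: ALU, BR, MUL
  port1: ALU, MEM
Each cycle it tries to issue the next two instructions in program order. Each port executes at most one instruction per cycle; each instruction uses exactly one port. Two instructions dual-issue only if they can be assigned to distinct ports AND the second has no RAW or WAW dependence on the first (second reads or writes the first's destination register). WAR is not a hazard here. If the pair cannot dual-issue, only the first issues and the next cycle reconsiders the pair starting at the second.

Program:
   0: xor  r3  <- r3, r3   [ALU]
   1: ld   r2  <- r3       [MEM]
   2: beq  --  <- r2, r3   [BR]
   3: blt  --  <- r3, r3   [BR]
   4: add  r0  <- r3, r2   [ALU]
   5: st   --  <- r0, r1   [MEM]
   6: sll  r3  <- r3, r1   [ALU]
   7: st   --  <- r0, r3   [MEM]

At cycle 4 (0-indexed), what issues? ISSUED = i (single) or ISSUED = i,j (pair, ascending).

c0: i0 xor  RAW r3
c1: i1 ld  RAW r2
c2: i2 beq  no-port BR/BR
c3: i3/i4 blt add  dual
c4: i5/i6 st sll  dual
c5: i7 st  tail

ISSUED = 5,6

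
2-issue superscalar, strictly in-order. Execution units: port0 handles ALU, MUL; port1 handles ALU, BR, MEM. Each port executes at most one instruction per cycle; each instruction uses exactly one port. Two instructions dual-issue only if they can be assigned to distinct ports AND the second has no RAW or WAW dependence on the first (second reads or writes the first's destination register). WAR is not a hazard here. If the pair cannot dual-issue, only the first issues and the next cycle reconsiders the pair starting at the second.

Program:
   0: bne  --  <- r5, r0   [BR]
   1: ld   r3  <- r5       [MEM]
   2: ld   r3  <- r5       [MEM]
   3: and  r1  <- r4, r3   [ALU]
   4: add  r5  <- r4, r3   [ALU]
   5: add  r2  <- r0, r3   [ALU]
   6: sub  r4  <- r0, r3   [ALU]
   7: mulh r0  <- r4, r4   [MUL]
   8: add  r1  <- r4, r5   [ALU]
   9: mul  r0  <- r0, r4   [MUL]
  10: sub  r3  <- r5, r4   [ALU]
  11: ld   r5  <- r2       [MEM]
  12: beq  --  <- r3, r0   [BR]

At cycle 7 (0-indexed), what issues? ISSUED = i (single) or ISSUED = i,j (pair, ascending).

c0: i0 bne.BR  no-port BR/MEM
c1: i1 ld.MEM  no-port MEM/MEM
c2: i2 ld.MEM  RAW r3
c3: i3,i4 and.ALU;add.ALU  dual
c4: i5,i6 add.ALU;sub.ALU  dual
c5: i7,i8 mulh.MUL;add.ALU  dual
c6: i9,i10 mul.MUL;sub.ALU  dual
c7: i11 ld.MEM  no-port MEM/BR
c8: i12 beq.BR  tail

ISSUED = 11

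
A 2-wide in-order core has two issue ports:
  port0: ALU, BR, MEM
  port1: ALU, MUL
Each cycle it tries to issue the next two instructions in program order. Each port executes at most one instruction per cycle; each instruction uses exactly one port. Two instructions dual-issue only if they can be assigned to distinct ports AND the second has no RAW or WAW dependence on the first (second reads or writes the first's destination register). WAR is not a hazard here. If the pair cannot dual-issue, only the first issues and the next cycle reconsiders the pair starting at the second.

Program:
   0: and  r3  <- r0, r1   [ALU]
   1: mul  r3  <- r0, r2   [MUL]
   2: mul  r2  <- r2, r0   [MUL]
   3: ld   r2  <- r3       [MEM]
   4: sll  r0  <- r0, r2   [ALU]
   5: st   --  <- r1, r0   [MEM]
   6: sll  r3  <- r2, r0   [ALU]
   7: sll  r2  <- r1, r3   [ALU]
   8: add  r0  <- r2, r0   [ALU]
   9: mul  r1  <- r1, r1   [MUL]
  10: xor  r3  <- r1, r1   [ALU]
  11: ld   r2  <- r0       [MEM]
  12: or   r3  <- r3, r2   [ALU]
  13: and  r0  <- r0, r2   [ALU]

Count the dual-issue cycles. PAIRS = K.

  cy0 -> i0 (and) WAW r3
  cy1 -> i1 (mul) no-port MUL/MUL
  cy2 -> i2 (mul) WAW r2
  cy3 -> i3 (ld) RAW r2
  cy4 -> i4 (sll) RAW r0
  cy5 -> i5&i6 (st/sll) 2-wide
  cy6 -> i7 (sll) RAW r2
  cy7 -> i8&i9 (add/mul) 2-wide
  cy8 -> i10&i11 (xor/ld) 2-wide
  cy9 -> i12&i13 (or/and) 2-wide

PAIRS = 4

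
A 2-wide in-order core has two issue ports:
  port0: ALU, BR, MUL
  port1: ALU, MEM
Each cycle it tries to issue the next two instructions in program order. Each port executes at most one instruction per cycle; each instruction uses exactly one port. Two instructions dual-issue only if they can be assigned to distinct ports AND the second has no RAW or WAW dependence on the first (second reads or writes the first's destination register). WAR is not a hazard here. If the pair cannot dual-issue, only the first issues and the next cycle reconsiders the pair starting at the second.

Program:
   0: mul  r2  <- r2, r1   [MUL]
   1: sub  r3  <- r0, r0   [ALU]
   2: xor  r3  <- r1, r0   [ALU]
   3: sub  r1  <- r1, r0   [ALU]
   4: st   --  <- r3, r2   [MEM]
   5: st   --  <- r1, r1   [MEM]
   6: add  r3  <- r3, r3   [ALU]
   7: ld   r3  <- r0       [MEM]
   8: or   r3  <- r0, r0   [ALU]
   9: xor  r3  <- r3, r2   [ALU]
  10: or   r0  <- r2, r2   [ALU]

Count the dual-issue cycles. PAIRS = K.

  cy0 -> i0,i1 (mul.MUL/sub.ALU) pair
  cy1 -> i2,i3 (xor.ALU/sub.ALU) pair
  cy2 -> i4 (st.MEM) no-port MEM/MEM
  cy3 -> i5,i6 (st.MEM/add.ALU) pair
  cy4 -> i7 (ld.MEM) WAW r3
  cy5 -> i8 (or.ALU) RAW+WAW r3
  cy6 -> i9,i10 (xor.ALU/or.ALU) pair

PAIRS = 4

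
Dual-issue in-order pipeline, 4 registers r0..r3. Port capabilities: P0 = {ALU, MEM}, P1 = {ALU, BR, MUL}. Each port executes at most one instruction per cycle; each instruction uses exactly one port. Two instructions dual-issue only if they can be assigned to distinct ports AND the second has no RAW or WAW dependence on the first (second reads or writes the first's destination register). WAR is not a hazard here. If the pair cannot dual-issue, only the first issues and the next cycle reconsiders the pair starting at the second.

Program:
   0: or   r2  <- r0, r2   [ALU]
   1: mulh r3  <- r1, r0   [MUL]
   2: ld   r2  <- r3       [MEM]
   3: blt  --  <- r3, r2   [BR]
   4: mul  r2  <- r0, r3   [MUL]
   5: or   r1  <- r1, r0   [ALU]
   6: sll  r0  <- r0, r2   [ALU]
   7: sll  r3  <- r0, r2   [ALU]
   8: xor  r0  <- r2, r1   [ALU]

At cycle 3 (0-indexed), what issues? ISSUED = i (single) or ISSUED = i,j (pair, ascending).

#0 head=0: or.ALU;mulh.MUL i0&i1 dual
#1 head=2: ld.MEM i2 RAW r2
#2 head=3: blt.BR i3 no-port BR/MUL
#3 head=4: mul.MUL;or.ALU i4&i5 dual
#4 head=6: sll.ALU i6 RAW r0
#5 head=7: sll.ALU;xor.ALU i7&i8 dual

ISSUED = 4,5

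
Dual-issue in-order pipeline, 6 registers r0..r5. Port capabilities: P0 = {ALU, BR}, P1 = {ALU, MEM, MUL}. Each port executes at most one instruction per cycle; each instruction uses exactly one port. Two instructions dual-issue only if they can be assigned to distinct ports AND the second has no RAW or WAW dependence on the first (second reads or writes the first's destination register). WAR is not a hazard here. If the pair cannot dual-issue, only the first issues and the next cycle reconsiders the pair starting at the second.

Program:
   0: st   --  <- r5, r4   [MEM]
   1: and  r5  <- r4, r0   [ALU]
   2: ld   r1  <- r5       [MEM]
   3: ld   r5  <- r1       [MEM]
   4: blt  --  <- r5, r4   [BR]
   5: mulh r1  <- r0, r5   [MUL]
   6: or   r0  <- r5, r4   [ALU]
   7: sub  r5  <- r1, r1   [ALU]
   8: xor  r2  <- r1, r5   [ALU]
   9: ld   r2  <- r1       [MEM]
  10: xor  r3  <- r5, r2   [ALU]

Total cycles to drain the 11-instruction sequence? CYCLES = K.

  cy0 -> i0+i1 (st.MEM and.ALU) pair
  cy1 -> i2 (ld.MEM) no-port MEM/MEM
  cy2 -> i3 (ld.MEM) RAW r5
  cy3 -> i4+i5 (blt.BR mulh.MUL) pair
  cy4 -> i6+i7 (or.ALU sub.ALU) pair
  cy5 -> i8 (xor.ALU) WAW r2
  cy6 -> i9 (ld.MEM) RAW r2
  cy7 -> i10 (xor.ALU) tail

CYCLES = 8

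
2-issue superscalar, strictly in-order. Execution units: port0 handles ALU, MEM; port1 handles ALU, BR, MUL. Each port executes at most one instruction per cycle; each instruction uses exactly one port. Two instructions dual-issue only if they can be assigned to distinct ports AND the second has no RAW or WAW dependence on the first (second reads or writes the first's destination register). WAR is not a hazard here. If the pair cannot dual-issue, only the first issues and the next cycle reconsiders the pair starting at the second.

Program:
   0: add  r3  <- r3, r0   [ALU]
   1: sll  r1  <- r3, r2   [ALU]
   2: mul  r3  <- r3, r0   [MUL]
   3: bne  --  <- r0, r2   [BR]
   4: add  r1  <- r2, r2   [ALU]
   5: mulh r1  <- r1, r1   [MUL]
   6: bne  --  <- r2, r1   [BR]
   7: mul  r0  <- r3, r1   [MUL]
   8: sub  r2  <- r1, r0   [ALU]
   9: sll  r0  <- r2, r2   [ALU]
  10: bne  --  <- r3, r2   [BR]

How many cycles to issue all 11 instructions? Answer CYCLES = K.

CYCLES = 8

c0: i0 add  RAW r3
c1: i1+i2 sll mul  pair
c2: i3+i4 bne add  pair
c3: i5 mulh  no-port MUL/BR
c4: i6 bne  no-port BR/MUL
c5: i7 mul  RAW r0
c6: i8 sub  RAW r2
c7: i9+i10 sll bne  pair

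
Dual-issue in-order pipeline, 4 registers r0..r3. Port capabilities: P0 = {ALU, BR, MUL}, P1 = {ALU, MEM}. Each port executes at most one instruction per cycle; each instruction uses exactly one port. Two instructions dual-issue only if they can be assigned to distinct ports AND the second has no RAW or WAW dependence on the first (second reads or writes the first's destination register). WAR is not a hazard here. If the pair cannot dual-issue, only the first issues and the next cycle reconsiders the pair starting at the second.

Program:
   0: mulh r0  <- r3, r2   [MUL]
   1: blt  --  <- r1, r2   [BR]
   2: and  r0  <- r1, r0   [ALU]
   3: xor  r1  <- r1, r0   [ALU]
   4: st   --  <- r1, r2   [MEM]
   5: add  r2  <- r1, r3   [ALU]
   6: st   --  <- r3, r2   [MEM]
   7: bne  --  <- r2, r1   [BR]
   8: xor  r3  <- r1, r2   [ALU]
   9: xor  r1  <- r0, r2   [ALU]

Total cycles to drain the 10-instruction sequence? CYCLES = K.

[0] i0  mulh.MUL  -- no-port MUL/BR
[1] i1/i2  blt.BR and.ALU  -- dual
[2] i3  xor.ALU  -- RAW r1
[3] i4/i5  st.MEM add.ALU  -- dual
[4] i6/i7  st.MEM bne.BR  -- dual
[5] i8/i9  xor.ALU xor.ALU  -- dual

CYCLES = 6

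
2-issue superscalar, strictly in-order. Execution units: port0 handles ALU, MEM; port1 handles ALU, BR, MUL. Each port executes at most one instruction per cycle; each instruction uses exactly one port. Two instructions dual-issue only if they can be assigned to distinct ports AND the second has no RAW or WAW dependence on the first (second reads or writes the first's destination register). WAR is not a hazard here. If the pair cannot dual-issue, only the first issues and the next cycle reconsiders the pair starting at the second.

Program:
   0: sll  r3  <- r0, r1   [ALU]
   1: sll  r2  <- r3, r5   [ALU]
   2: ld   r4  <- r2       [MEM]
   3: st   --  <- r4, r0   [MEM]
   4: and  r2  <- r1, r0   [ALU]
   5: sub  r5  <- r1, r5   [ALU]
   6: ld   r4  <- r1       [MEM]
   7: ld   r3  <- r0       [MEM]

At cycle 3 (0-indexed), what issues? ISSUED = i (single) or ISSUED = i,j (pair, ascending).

[0] i0  sll  -- RAW r3
[1] i1  sll  -- RAW r2
[2] i2  ld  -- no-port MEM/MEM
[3] i3&i4  st+and  -- dual
[4] i5&i6  sub+ld  -- dual
[5] i7  ld  -- tail

ISSUED = 3,4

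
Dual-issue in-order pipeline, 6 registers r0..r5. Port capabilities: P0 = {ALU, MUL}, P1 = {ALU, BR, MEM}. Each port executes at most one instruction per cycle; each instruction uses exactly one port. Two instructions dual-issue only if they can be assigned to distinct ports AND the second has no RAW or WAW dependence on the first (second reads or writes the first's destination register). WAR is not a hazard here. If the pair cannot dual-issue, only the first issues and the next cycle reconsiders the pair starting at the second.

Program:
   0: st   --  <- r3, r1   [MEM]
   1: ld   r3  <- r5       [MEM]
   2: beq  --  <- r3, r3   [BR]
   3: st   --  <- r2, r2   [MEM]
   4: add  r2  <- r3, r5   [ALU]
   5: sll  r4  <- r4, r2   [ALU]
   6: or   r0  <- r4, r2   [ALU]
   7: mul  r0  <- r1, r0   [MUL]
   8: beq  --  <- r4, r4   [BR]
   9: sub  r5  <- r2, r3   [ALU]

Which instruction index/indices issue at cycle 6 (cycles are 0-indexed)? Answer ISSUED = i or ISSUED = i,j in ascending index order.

c0: i0 st  no-port MEM/MEM
c1: i1 ld  no-port MEM/BR
c2: i2 beq  no-port BR/MEM
c3: i3/i4 st add  2-wide
c4: i5 sll  RAW r4
c5: i6 or  RAW+WAW r0
c6: i7/i8 mul beq  2-wide
c7: i9 sub  tail

ISSUED = 7,8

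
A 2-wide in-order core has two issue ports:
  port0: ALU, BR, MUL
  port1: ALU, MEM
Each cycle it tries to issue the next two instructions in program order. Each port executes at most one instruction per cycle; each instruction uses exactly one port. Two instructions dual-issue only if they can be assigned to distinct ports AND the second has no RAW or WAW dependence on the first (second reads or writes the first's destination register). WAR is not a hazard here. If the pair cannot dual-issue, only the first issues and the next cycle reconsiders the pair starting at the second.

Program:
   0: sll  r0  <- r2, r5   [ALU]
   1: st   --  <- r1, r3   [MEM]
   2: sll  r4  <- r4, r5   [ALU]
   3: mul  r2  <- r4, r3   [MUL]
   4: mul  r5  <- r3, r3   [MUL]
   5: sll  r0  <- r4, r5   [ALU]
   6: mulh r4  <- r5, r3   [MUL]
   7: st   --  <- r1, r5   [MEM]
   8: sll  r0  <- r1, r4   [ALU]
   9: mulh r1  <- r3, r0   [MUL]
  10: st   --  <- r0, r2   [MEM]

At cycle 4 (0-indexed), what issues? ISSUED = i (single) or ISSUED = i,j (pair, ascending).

0. sll st @i0/i1  | 2-wide
1. sll @i2  | RAW r4
2. mul @i3  | no-port MUL/MUL
3. mul @i4  | RAW r5
4. sll mulh @i5/i6  | 2-wide
5. st sll @i7/i8  | 2-wide
6. mulh st @i9/i10  | 2-wide

ISSUED = 5,6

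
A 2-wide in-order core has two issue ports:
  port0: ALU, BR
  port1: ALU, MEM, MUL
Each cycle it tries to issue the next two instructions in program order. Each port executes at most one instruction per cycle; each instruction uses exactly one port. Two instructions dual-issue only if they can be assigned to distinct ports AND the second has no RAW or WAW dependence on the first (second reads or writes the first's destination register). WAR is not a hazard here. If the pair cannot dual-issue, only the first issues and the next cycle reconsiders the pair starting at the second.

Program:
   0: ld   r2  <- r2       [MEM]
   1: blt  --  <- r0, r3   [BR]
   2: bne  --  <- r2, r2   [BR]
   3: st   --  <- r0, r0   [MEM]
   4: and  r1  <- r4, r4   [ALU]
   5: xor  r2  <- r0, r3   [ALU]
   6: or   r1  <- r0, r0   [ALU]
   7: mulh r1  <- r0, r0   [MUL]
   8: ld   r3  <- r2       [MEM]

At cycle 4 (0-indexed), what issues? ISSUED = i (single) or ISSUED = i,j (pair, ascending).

ISSUED = 7

t=0 i0,i1:ld.MEM/blt.BR ; pair
t=1 i2,i3:bne.BR/st.MEM ; pair
t=2 i4,i5:and.ALU/xor.ALU ; pair
t=3 i6:or.ALU ; WAW r1
t=4 i7:mulh.MUL ; no-port MUL/MEM
t=5 i8:ld.MEM ; tail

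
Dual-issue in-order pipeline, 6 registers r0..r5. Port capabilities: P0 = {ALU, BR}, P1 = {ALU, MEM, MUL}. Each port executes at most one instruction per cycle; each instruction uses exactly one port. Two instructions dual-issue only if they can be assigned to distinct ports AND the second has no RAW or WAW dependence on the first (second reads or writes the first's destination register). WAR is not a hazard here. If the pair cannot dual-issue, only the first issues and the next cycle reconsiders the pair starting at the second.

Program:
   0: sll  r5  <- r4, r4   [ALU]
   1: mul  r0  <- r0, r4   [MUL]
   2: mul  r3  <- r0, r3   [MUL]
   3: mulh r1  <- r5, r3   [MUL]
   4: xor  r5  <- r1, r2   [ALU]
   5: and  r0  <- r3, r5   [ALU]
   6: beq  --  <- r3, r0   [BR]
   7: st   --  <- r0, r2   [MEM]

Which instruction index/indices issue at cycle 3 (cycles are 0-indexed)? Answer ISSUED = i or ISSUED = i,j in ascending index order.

  cy0 -> i0,i1 (sll.ALU mul.MUL) 2-wide
  cy1 -> i2 (mul.MUL) no-port MUL/MUL
  cy2 -> i3 (mulh.MUL) RAW r1
  cy3 -> i4 (xor.ALU) RAW r5
  cy4 -> i5 (and.ALU) RAW r0
  cy5 -> i6,i7 (beq.BR st.MEM) 2-wide

ISSUED = 4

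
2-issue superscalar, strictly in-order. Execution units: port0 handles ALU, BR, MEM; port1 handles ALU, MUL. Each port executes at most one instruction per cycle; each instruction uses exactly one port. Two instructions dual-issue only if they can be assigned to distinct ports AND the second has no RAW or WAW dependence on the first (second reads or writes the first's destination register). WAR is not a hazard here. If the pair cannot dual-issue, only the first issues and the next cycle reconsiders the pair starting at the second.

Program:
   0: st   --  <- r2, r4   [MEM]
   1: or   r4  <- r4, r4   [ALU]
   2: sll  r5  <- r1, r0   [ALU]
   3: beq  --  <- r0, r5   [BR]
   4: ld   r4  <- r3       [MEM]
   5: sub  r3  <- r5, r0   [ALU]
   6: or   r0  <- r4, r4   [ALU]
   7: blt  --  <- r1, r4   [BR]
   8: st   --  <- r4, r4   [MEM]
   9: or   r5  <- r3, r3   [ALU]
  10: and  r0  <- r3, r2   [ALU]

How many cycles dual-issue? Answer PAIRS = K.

c0: i0,i1 st or  2-wide
c1: i2 sll  RAW r5
c2: i3 beq  no-port BR/MEM
c3: i4,i5 ld sub  2-wide
c4: i6,i7 or blt  2-wide
c5: i8,i9 st or  2-wide
c6: i10 and  tail

PAIRS = 4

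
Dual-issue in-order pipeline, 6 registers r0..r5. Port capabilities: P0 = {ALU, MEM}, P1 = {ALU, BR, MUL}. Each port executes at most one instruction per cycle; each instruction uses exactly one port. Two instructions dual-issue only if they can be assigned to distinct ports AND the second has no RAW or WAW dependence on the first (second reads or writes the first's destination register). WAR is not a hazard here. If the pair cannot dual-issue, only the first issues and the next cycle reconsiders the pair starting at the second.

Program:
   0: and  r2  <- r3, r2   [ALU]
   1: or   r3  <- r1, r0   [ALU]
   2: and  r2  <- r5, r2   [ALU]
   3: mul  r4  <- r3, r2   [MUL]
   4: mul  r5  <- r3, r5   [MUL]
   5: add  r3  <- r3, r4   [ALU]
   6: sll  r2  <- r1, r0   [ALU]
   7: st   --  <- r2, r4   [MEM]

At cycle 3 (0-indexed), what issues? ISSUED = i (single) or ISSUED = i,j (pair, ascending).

ISSUED = 4,5

#0 head=0: and.ALU or.ALU i0,i1 dual
#1 head=2: and.ALU i2 RAW r2
#2 head=3: mul.MUL i3 no-port MUL/MUL
#3 head=4: mul.MUL add.ALU i4,i5 dual
#4 head=6: sll.ALU i6 RAW r2
#5 head=7: st.MEM i7 tail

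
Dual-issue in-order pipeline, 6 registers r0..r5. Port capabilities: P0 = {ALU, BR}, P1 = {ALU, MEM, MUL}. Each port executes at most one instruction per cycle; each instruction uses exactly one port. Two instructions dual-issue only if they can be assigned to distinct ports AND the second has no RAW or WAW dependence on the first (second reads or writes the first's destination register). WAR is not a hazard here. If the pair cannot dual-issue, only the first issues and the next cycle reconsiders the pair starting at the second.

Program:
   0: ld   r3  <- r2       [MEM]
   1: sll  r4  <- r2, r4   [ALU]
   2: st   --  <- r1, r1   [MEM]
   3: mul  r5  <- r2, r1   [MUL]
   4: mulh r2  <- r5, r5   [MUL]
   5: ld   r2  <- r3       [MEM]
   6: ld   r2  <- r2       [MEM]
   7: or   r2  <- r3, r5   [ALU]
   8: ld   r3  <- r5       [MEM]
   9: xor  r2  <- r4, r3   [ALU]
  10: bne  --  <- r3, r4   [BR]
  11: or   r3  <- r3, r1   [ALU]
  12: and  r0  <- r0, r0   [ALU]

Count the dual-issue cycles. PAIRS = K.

PAIRS = 4

  cy0 -> i0&i1 (ld/sll) 2-wide
  cy1 -> i2 (st) no-port MEM/MUL
  cy2 -> i3 (mul) no-port MUL/MUL
  cy3 -> i4 (mulh) no-port MUL/MEM
  cy4 -> i5 (ld) no-port MEM/MEM
  cy5 -> i6 (ld) WAW r2
  cy6 -> i7&i8 (or/ld) 2-wide
  cy7 -> i9&i10 (xor/bne) 2-wide
  cy8 -> i11&i12 (or/and) 2-wide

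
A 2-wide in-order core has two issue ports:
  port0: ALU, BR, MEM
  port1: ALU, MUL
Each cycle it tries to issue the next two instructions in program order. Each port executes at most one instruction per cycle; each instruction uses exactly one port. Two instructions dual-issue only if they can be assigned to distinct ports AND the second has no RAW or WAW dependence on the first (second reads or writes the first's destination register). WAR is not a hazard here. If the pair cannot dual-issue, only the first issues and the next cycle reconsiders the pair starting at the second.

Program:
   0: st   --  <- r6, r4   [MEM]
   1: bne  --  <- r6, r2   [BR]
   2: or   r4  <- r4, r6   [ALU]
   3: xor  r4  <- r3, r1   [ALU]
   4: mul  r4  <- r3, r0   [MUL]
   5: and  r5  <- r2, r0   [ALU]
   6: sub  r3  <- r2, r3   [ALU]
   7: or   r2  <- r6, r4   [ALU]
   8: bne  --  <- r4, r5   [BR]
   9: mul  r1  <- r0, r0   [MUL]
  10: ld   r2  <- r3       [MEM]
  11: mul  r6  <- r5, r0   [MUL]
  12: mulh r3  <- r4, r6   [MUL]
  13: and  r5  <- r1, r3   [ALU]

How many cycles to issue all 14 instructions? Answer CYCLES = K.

CYCLES = 9

#0 head=0: st i0 no-port MEM/BR
#1 head=1: bne+or i1&i2 2-wide
#2 head=3: xor i3 WAW r4
#3 head=4: mul+and i4&i5 2-wide
#4 head=6: sub+or i6&i7 2-wide
#5 head=8: bne+mul i8&i9 2-wide
#6 head=10: ld+mul i10&i11 2-wide
#7 head=12: mulh i12 RAW r3
#8 head=13: and i13 tail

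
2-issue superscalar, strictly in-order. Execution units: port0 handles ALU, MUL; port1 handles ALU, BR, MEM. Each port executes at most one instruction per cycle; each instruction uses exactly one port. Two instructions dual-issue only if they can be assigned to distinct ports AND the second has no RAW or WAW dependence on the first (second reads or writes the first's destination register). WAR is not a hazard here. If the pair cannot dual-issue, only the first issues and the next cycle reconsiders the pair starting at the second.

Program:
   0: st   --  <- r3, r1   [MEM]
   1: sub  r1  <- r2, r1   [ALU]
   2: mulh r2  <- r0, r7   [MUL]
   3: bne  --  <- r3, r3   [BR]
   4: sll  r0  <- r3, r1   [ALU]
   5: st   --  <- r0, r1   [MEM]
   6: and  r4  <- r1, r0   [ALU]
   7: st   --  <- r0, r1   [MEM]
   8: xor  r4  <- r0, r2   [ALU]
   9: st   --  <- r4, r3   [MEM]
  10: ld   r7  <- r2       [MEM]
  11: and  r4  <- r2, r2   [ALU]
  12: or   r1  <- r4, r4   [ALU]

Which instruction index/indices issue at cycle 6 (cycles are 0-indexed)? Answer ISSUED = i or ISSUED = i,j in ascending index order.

ISSUED = 10,11

[0] i0&i1  st.MEM;sub.ALU  -- dual
[1] i2&i3  mulh.MUL;bne.BR  -- dual
[2] i4  sll.ALU  -- RAW r0
[3] i5&i6  st.MEM;and.ALU  -- dual
[4] i7&i8  st.MEM;xor.ALU  -- dual
[5] i9  st.MEM  -- no-port MEM/MEM
[6] i10&i11  ld.MEM;and.ALU  -- dual
[7] i12  or.ALU  -- tail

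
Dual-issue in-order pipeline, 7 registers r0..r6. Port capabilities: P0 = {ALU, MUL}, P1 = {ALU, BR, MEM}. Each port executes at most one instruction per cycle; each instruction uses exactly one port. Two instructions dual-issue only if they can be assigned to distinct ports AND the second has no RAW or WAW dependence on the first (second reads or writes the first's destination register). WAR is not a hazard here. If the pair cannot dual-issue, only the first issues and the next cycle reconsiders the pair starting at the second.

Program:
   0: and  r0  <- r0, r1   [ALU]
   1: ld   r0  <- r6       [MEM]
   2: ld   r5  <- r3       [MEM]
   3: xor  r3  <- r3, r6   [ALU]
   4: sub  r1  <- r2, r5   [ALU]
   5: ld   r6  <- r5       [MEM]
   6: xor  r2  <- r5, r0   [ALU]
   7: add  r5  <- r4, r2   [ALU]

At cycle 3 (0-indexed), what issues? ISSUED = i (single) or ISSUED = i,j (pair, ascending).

#0 head=0: and i0 WAW r0
#1 head=1: ld i1 no-port MEM/MEM
#2 head=2: ld+xor i2/i3 2-wide
#3 head=4: sub+ld i4/i5 2-wide
#4 head=6: xor i6 RAW r2
#5 head=7: add i7 tail

ISSUED = 4,5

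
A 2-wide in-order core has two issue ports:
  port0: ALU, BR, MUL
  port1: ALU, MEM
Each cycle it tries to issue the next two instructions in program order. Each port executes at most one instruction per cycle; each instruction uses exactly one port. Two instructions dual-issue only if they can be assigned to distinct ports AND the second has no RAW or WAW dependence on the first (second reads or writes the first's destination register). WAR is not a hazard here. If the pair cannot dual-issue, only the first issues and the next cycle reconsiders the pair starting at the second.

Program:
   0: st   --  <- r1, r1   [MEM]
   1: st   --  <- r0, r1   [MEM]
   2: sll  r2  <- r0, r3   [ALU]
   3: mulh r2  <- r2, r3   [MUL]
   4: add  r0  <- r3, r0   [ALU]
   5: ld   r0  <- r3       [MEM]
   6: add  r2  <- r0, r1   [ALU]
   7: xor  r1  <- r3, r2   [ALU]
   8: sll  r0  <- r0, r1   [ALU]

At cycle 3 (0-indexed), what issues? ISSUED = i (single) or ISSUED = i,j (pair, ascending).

#0 head=0: st.MEM i0 no-port MEM/MEM
#1 head=1: st.MEM+sll.ALU i1+i2 pair
#2 head=3: mulh.MUL+add.ALU i3+i4 pair
#3 head=5: ld.MEM i5 RAW r0
#4 head=6: add.ALU i6 RAW r2
#5 head=7: xor.ALU i7 RAW r1
#6 head=8: sll.ALU i8 tail

ISSUED = 5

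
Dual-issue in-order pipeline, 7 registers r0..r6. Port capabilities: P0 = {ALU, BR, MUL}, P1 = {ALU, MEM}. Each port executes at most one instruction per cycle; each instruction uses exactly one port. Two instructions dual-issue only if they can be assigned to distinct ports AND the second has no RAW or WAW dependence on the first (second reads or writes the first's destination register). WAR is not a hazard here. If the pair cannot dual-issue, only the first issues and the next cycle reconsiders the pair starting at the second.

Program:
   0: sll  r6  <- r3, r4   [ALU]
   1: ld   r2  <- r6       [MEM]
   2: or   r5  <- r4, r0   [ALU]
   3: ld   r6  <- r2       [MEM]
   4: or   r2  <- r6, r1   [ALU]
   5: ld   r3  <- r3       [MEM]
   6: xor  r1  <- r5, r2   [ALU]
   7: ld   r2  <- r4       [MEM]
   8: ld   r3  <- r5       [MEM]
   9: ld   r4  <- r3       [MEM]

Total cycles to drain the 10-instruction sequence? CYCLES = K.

CYCLES = 7

c0: i0 sll  RAW r6
c1: i1&i2 ld or  2-wide
c2: i3 ld  RAW r6
c3: i4&i5 or ld  2-wide
c4: i6&i7 xor ld  2-wide
c5: i8 ld  no-port MEM/MEM
c6: i9 ld  tail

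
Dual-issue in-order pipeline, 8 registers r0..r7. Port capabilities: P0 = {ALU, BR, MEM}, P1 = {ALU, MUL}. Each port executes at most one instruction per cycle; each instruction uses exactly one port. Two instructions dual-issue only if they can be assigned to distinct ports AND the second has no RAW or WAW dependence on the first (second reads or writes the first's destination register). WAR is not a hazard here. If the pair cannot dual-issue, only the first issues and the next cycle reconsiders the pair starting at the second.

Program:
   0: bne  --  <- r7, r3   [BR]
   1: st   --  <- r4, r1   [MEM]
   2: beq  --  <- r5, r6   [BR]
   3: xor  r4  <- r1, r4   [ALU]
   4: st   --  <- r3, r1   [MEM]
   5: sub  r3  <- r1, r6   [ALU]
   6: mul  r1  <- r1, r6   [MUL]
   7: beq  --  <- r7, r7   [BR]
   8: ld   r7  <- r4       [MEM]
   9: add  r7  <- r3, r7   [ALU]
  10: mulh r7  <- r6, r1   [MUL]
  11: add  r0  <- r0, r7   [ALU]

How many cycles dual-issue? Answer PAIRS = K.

PAIRS = 3

c0: i0 bne.BR  no-port BR/MEM
c1: i1 st.MEM  no-port MEM/BR
c2: i2/i3 beq.BR;xor.ALU  2-wide
c3: i4/i5 st.MEM;sub.ALU  2-wide
c4: i6/i7 mul.MUL;beq.BR  2-wide
c5: i8 ld.MEM  RAW+WAW r7
c6: i9 add.ALU  WAW r7
c7: i10 mulh.MUL  RAW r7
c8: i11 add.ALU  tail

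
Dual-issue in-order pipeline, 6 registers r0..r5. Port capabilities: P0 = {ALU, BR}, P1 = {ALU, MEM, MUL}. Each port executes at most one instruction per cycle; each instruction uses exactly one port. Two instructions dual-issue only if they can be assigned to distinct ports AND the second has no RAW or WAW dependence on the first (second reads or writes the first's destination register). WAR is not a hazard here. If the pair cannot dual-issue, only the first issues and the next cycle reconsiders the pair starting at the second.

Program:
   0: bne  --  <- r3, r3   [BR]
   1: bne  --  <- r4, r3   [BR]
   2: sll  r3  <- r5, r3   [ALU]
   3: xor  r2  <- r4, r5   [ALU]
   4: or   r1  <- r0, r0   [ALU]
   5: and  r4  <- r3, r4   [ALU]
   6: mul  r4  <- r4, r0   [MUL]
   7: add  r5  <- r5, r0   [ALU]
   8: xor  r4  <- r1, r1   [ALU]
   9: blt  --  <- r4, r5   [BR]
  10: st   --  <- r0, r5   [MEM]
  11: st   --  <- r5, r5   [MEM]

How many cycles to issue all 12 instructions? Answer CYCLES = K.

c0: i0 bne  no-port BR/BR
c1: i1/i2 bne sll  2-wide
c2: i3/i4 xor or  2-wide
c3: i5 and  RAW+WAW r4
c4: i6/i7 mul add  2-wide
c5: i8 xor  RAW r4
c6: i9/i10 blt st  2-wide
c7: i11 st  tail

CYCLES = 8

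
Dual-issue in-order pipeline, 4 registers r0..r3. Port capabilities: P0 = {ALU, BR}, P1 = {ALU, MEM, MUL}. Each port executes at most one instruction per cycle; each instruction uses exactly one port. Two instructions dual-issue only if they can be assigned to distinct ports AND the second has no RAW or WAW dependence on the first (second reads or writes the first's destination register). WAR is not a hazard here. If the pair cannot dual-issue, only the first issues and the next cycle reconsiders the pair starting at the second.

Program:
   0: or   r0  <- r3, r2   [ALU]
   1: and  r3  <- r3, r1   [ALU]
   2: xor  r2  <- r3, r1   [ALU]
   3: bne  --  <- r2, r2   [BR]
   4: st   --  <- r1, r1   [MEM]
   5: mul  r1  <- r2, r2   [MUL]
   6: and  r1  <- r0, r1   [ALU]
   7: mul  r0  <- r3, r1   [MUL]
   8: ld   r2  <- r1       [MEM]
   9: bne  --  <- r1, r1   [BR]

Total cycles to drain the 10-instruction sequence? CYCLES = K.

0. or+and @i0,i1  | dual
1. xor @i2  | RAW r2
2. bne+st @i3,i4  | dual
3. mul @i5  | RAW+WAW r1
4. and @i6  | RAW r1
5. mul @i7  | no-port MUL/MEM
6. ld+bne @i8,i9  | dual

CYCLES = 7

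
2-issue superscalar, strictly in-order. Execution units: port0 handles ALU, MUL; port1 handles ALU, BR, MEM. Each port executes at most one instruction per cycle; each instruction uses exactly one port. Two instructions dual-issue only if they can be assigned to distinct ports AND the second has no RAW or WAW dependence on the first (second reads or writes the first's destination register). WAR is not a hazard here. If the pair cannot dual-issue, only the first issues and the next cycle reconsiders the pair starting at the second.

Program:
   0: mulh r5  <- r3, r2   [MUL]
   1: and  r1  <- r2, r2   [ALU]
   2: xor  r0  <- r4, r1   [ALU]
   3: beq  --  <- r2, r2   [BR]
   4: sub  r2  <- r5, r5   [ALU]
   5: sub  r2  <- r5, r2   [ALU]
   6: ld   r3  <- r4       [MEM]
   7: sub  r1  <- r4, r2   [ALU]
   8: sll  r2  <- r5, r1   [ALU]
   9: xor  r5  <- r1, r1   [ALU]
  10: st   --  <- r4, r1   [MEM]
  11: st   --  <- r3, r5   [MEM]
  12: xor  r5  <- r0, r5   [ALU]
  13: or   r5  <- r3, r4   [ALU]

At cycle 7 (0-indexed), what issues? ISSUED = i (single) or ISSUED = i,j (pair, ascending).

ISSUED = 11,12

[0] i0+i1  mulh;and  -- 2-wide
[1] i2+i3  xor;beq  -- 2-wide
[2] i4  sub  -- RAW+WAW r2
[3] i5+i6  sub;ld  -- 2-wide
[4] i7  sub  -- RAW r1
[5] i8+i9  sll;xor  -- 2-wide
[6] i10  st  -- no-port MEM/MEM
[7] i11+i12  st;xor  -- 2-wide
[8] i13  or  -- tail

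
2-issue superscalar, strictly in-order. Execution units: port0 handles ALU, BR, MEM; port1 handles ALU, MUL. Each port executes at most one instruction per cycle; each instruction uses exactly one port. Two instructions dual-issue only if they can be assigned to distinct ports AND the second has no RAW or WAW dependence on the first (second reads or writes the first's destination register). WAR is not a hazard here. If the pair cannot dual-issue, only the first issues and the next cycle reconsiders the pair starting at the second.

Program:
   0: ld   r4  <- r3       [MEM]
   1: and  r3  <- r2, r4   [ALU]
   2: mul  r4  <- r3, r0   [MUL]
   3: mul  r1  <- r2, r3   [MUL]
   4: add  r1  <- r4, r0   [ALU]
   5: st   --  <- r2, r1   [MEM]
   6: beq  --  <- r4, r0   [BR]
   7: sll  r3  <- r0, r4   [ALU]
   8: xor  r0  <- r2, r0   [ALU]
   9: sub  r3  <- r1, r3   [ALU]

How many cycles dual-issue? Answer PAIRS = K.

PAIRS = 2

#0 head=0: ld.MEM i0 RAW r4
#1 head=1: and.ALU i1 RAW r3
#2 head=2: mul.MUL i2 no-port MUL/MUL
#3 head=3: mul.MUL i3 WAW r1
#4 head=4: add.ALU i4 RAW r1
#5 head=5: st.MEM i5 no-port MEM/BR
#6 head=6: beq.BR/sll.ALU i6/i7 pair
#7 head=8: xor.ALU/sub.ALU i8/i9 pair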